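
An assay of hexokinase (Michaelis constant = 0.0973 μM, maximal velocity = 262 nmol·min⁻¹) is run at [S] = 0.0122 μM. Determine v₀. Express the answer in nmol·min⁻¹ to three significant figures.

29.2 nmol·min⁻¹

v = Vmax·[S]/(Km + [S]) = 262 × 0.0122 / (0.0973 + 0.0122)
  = 3.196 / 0.1095 = 29.2 nmol·min⁻¹.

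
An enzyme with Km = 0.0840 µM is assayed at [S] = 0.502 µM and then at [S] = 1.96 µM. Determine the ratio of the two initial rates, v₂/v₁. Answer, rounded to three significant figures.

The fractional saturations are [S]/(Km+[S]) = 0.502/0.5860 = 0.8567 and 1.96/2.044 = 0.9589.
v₂/v₁ is just their ratio: 0.9589/0.8567 = 1.12.

1.12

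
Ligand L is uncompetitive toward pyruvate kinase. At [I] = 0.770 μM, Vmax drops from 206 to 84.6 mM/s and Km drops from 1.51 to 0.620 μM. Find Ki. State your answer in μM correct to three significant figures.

Uncompetitive: Vmax,app = Vmax/α (and Km,app = Km/α) with α = 1 + [I]/Ki.
α = Vmax/Vmax,app = 206/84.6 = 2.435.
Ki = [I]/(α − 1) = 0.770/1.435 = 0.537 μM.

0.537 μM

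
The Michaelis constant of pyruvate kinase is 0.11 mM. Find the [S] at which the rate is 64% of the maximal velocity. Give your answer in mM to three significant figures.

v/Vmax = [S]/(Km+[S]) = 0.64, so [S] = Km·0.64/(1 − 0.64) = 0.11 × 1.778.
[S] = 0.196 mM.

0.196 mM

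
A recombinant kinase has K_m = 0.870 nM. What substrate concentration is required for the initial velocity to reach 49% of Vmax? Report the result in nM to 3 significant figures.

v/Vmax = [S]/(Km+[S]) = 0.49, so [S] = Km·0.49/(1 − 0.49) = 0.870 × 0.9608.
[S] = 0.836 nM.

0.836 nM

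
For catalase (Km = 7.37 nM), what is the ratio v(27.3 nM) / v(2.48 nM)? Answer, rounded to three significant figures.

3.13

Since Vmax cancels, v₂/v₁ = [S]₂(Km+[S]₁) / [S]₁(Km+[S]₂).
= 27.3×(7.37+2.48) / (2.48×(7.37+27.3)) = 268.9/85.98 = 3.13.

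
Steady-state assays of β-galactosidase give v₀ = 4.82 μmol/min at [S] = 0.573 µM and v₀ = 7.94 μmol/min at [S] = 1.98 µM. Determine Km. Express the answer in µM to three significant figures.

In reciprocal form, 1/v = (Km/Vmax)·(1/[S]) + 1/Vmax. The two points give (1/[S], 1/v) = (1.745, 0.2075) and (0.5051, 0.1259).
Slope = (0.2075 − 0.1259)/(1.745 − 0.5051) = 0.06574; intercept = 0.2075 − 0.06574×1.745 = 0.09274.
Vmax = 1/intercept = 10.8 μmol/min; Km = slope × Vmax = 0.06574 × 10.8 = 0.709 µM.

0.709 µM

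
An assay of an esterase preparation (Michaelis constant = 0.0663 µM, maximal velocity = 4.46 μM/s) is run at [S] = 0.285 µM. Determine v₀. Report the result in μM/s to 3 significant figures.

3.62 μM/s

[S]/(Km+[S]) = 0.285/0.3513 = 0.8113, the fractional saturation.
v = 0.8113 × Vmax = 0.8113 × 4.46 = 3.62 μM/s.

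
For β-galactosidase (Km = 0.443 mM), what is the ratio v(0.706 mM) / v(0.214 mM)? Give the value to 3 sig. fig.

The fractional saturations are [S]/(Km+[S]) = 0.214/0.6570 = 0.3257 and 0.706/1.149 = 0.6144.
v₂/v₁ is just their ratio: 0.6144/0.3257 = 1.89.

1.89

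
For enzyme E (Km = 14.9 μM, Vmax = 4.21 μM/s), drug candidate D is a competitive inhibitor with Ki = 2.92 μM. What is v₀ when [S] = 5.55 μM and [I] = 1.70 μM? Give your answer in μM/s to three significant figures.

0.802 μM/s

With α = 1 + [I]/Ki = 1 + 1.70/2.92 = 1.582, the competitive rate law is v = Vmax[S] / (αKm + [S]).
v = 4.21×5.55 / (1.582×14.9 + 5.55) = 23.37/29.12 = 0.802 μM/s.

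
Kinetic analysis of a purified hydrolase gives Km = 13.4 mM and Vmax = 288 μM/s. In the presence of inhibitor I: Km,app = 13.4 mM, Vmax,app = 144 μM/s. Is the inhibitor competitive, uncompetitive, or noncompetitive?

noncompetitive

Vmax decreases (288 → 144 μM/s) while Km is unchanged — pure noncompetitive inhibition.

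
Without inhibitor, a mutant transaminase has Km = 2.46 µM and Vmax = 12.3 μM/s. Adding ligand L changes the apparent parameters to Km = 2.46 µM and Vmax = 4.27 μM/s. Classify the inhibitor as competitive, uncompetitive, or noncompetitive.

noncompetitive

Vmax decreases (12.3 → 4.27 μM/s) while Km is unchanged — pure noncompetitive inhibition.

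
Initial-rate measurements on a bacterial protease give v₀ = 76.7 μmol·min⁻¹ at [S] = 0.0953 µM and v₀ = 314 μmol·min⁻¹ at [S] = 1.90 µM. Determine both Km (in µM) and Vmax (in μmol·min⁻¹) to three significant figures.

Km = 0.371 µM; Vmax = 375 μmol·min⁻¹

From v = Vmax[S]/(Km+[S]), each point gives Vmax = v(Km+[S])/[S].
Equating: 76.7(Km+0.0953)/0.0953 = 314(Km+1.90)/1.90.
804.8·Km + 76.7 = 165.3·Km + 314, so (804.8 − 165.3)·Km = 314 − 76.7.
Km = 237.3/639.6 = 0.371 µM; then Vmax = 76.7(0.371+0.0953)/0.0953 = 375 μmol·min⁻¹.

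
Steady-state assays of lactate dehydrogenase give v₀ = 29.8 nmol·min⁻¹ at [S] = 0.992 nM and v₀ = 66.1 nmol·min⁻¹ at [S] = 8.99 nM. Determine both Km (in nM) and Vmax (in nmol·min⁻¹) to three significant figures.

From v = Vmax[S]/(Km+[S]), each point gives Vmax = v(Km+[S])/[S].
Equating: 29.8(Km+0.992)/0.992 = 66.1(Km+8.99)/8.99.
30.04·Km + 29.8 = 7.353·Km + 66.1, so (30.04 − 7.353)·Km = 66.1 − 29.8.
Km = 36.30/22.69 = 1.60 nM; then Vmax = 29.8(1.60+0.992)/0.992 = 77.9 nmol·min⁻¹.

Km = 1.60 nM; Vmax = 77.9 nmol·min⁻¹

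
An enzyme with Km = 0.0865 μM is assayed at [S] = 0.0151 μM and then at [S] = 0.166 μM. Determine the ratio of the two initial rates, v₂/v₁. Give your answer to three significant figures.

4.42

The fractional saturations are [S]/(Km+[S]) = 0.0151/0.1016 = 0.1486 and 0.166/0.2525 = 0.6574.
v₂/v₁ is just their ratio: 0.6574/0.1486 = 4.42.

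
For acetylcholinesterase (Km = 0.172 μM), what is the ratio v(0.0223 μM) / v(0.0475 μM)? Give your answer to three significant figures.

0.530

The fractional saturations are [S]/(Km+[S]) = 0.0475/0.2195 = 0.2164 and 0.0223/0.1943 = 0.1148.
v₂/v₁ is just their ratio: 0.1148/0.2164 = 0.530.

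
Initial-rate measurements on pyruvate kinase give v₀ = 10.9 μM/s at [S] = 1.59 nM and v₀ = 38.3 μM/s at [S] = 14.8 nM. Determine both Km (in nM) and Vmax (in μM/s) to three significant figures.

From v = Vmax[S]/(Km+[S]), each point gives Vmax = v(Km+[S])/[S].
Equating: 10.9(Km+1.59)/1.59 = 38.3(Km+14.8)/14.8.
6.855·Km + 10.9 = 2.588·Km + 38.3, so (6.855 − 2.588)·Km = 38.3 − 10.9.
Km = 27.40/4.268 = 6.42 nM; then Vmax = 10.9(6.42+1.59)/1.59 = 54.9 μM/s.

Km = 6.42 nM; Vmax = 54.9 μM/s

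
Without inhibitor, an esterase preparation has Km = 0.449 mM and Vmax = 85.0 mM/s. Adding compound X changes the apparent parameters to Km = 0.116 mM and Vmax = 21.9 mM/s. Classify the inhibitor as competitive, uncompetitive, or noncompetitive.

Both Km and Vmax decrease by the same factor (~3.88-fold) — characteristic of uncompetitive inhibition.

uncompetitive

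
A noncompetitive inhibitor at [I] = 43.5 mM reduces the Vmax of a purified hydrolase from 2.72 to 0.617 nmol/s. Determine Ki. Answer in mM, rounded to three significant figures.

Noncompetitive: Vmax,app = Vmax/α with α = 1 + [I]/Ki.
α = Vmax/Vmax,app = 2.72/0.617 = 4.408.
Since α = 1 + [I]/Ki, [I]/Ki = 4.408 − 1 = 3.408 and Ki = 43.5/3.408 = 12.8 mM.

12.8 mM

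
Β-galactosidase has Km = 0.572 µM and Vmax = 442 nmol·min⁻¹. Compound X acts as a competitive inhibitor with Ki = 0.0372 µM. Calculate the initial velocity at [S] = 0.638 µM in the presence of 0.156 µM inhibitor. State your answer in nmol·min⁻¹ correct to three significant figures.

α = 1 + [I]/Ki = 1 + 0.156/0.0372 = 5.194.
For a competitive inhibitor, Vmax is unchanged and the apparent Km becomes α·Km: Km,app = 2.97 µM, Vmax,app = 442 nmol·min⁻¹.
v = Vmax,app·[S]/(Km,app + [S]) = 442 × 0.638/(2.97 + 0.638) = 78.1 nmol·min⁻¹.

78.1 nmol·min⁻¹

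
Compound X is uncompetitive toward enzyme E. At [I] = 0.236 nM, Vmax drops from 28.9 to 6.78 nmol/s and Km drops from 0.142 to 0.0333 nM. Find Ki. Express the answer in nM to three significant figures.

0.0723 nM

Uncompetitive: Vmax,app = Vmax/α (and Km,app = Km/α) with α = 1 + [I]/Ki.
α = Vmax/Vmax,app = 28.9/6.78 = 4.263.
Since α = 1 + [I]/Ki, [I]/Ki = 4.263 − 1 = 3.263 and Ki = 0.236/3.263 = 0.0723 nM.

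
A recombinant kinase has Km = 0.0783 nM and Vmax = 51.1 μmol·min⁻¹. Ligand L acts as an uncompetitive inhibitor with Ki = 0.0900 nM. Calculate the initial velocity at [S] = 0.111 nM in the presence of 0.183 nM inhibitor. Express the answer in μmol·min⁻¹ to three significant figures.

13.7 μmol·min⁻¹

With α = 1 + [I]/Ki = 1 + 0.183/0.0900 = 3.033, the uncompetitive rate law is v = (Vmax/α)·[S] / (Km/α + [S]).
v = (51.1/3.033)×0.111 / (0.0783/3.033 + 0.111) = 1.870/0.1368 = 13.7 μmol·min⁻¹.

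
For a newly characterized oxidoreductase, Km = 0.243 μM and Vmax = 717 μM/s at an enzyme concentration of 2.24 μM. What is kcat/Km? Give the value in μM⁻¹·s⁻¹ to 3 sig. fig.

1320 μM⁻¹·s⁻¹

kcat = Vmax/[E]total = 717/2.24 = 320 s⁻¹.
kcat/Km = 320/0.243 = 1320 μM⁻¹·s⁻¹.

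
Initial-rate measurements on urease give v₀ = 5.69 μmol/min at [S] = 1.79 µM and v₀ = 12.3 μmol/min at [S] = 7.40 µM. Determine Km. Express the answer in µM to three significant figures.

4.36 µM

From v = Vmax[S]/(Km+[S]), each point gives Vmax = v(Km+[S])/[S].
Equating: 5.69(Km+1.79)/1.79 = 12.3(Km+7.40)/7.40.
3.179·Km + 5.69 = 1.662·Km + 12.3, so (3.179 − 1.662)·Km = 12.3 − 5.69.
Km = 6.610/1.517 = 4.36 µM; then Vmax = 5.69(4.36+1.79)/1.79 = 19.5 μmol/min.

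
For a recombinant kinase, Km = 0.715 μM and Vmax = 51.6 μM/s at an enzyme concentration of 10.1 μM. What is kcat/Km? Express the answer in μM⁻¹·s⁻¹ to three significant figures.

kcat = Vmax/[E]total = 51.6/10.1 = 5.11 s⁻¹.
kcat/Km = 5.11/0.715 = 7.15 μM⁻¹·s⁻¹.

7.15 μM⁻¹·s⁻¹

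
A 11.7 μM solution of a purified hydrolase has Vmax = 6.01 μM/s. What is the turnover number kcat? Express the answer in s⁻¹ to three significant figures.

kcat = Vmax/[E]total = 6.01 μM/s / 11.7 μM = 0.514 s⁻¹.

0.514 s⁻¹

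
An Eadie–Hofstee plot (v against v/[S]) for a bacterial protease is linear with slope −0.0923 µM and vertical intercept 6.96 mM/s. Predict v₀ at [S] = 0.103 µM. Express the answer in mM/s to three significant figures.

3.67 mM/s

In the Eadie–Hofstee form v = Vmax − Km·(v/[S]), the slope is −Km and the intercept is Vmax, so Km = 0.0923 µM and Vmax = 6.96 mM/s.
v = 6.96 × 0.103/(0.0923 + 0.103) = 3.67 mM/s.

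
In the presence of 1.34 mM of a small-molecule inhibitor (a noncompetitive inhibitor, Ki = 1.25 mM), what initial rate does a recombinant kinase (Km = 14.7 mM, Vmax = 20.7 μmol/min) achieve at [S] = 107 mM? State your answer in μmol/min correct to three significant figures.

8.78 μmol/min

With α = 1 + [I]/Ki = 1 + 1.34/1.25 = 2.072, the noncompetitive rate law is v = (Vmax/α)·[S] / (Km + [S]).
v = (20.7/2.072)×107 / (14.7 + 107) = 1069/121.7 = 8.78 μmol/min.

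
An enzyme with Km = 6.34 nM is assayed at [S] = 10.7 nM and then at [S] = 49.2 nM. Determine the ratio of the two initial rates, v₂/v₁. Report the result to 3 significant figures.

Since Vmax cancels, v₂/v₁ = [S]₂(Km+[S]₁) / [S]₁(Km+[S]₂).
= 49.2×(6.34+10.7) / (10.7×(6.34+49.2)) = 838.4/594.3 = 1.41.

1.41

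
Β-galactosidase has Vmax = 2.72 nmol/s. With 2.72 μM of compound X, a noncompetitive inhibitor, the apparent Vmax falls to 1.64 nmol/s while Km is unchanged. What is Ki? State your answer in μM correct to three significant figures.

4.13 μM

Noncompetitive: Vmax,app = Vmax/α with α = 1 + [I]/Ki.
α = Vmax/Vmax,app = 2.72/1.64 = 1.659.
Since α = 1 + [I]/Ki, [I]/Ki = 1.659 − 1 = 0.6585 and Ki = 2.72/0.6585 = 4.13 μM.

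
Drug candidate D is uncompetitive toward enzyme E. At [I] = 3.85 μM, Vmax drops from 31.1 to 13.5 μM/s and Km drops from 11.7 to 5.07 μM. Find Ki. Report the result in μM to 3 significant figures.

2.95 μM

Uncompetitive: Vmax,app = Vmax/α (and Km,app = Km/α) with α = 1 + [I]/Ki.
α = Vmax/Vmax,app = 31.1/13.5 = 2.304.
Ki = [I]/(α − 1) = 3.85/1.304 = 2.95 μM.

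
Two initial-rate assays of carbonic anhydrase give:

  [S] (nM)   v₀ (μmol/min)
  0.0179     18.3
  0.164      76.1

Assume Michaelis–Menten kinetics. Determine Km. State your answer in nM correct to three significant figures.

From v = Vmax[S]/(Km+[S]), each point gives Vmax = v(Km+[S])/[S].
Equating: 18.3(Km+0.0179)/0.0179 = 76.1(Km+0.164)/0.164.
1022·Km + 18.3 = 464.0·Km + 76.1, so (1022 − 464.0)·Km = 76.1 − 18.3.
Km = 57.80/558.3 = 0.104 nM; then Vmax = 18.3(0.104+0.0179)/0.0179 = 124 μmol/min.

0.104 nM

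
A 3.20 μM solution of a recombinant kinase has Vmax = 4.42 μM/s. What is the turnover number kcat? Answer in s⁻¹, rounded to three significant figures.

kcat = Vmax/[E]total = 4.42 μM/s / 3.20 μM = 1.38 s⁻¹.

1.38 s⁻¹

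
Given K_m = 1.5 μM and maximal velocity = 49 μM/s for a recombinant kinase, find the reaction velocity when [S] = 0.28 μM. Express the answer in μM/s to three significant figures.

7.71 μM/s

v = Vmax·[S]/(Km + [S]) = 49 × 0.28 / (1.5 + 0.28)
  = 13.72 / 1.780 = 7.71 μM/s.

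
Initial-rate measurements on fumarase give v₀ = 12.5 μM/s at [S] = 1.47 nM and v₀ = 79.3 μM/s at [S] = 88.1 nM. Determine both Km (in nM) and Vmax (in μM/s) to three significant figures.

In reciprocal form, 1/v = (Km/Vmax)·(1/[S]) + 1/Vmax. The two points give (1/[S], 1/v) = (0.6803, 0.08000) and (0.01135, 0.01261).
Slope = (0.08000 − 0.01261)/(0.6803 − 0.01135) = 0.1007; intercept = 0.08000 − 0.1007×0.6803 = 0.01147.
Vmax = 1/intercept = 87.2 μM/s; Km = slope × Vmax = 0.1007 × 87.2 = 8.79 nM.

Km = 8.79 nM; Vmax = 87.2 μM/s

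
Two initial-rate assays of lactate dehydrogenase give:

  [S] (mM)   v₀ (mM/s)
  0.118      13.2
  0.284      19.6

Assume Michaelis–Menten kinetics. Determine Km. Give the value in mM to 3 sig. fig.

In reciprocal form, 1/v = (Km/Vmax)·(1/[S]) + 1/Vmax. The two points give (1/[S], 1/v) = (8.475, 0.07576) and (3.521, 0.05102).
Slope = (0.07576 − 0.05102)/(8.475 − 3.521) = 0.004994; intercept = 0.07576 − 0.004994×8.475 = 0.03344.
Vmax = 1/intercept = 29.9 mM/s; Km = slope × Vmax = 0.004994 × 29.9 = 0.149 mM.

0.149 mM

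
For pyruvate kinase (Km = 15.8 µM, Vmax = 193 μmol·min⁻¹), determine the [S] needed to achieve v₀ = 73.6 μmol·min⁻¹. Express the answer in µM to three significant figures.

9.74 µM

The required fractional saturation is v/Vmax = 73.6/193 = 0.3813.
Then [S]/(Km+[S]) = 0.3813 ⇒ [S] = 15.8 × 0.3813/(1 − 0.3813) = 9.74 µM.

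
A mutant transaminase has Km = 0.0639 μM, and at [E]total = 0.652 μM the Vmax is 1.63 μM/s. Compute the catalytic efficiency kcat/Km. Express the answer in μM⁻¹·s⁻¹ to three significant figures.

39.1 μM⁻¹·s⁻¹

kcat = Vmax/[E]total = 1.63/0.652 = 2.50 s⁻¹.
kcat/Km = 2.50/0.0639 = 39.1 μM⁻¹·s⁻¹.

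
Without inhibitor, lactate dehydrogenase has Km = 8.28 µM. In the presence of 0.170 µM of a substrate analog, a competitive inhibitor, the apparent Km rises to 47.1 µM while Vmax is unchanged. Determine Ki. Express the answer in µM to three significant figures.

0.0363 µM

Competitive: Km,app = α·Km with α = 1 + [I]/Ki.
α = Km,app/Km = 47.1/8.28 = 5.688.
Ki = [I]/(α − 1) = 0.170/4.688 = 0.0363 µM.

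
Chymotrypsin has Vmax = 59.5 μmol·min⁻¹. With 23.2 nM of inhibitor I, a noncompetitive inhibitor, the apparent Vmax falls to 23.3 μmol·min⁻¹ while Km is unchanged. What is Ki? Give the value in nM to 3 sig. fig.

14.9 nM

Noncompetitive: Vmax,app = Vmax/α with α = 1 + [I]/Ki.
α = Vmax/Vmax,app = 59.5/23.3 = 2.554.
Since α = 1 + [I]/Ki, [I]/Ki = 2.554 − 1 = 1.554 and Ki = 23.2/1.554 = 14.9 nM.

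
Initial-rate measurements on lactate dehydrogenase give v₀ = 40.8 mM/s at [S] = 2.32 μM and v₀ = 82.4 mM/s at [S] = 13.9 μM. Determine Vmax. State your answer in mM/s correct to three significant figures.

In reciprocal form, 1/v = (Km/Vmax)·(1/[S]) + 1/Vmax. The two points give (1/[S], 1/v) = (0.4310, 0.02451) and (0.07194, 0.01214).
Slope = (0.02451 − 0.01214)/(0.4310 − 0.07194) = 0.03446; intercept = 0.02451 − 0.03446×0.4310 = 0.009657.
Vmax = 1/intercept = 104 mM/s; Km = slope × Vmax = 0.03446 × 104 = 3.57 μM.

104 mM/s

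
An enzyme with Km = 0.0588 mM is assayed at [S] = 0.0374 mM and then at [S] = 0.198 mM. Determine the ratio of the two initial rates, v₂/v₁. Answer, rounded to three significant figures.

1.98

The fractional saturations are [S]/(Km+[S]) = 0.0374/0.09620 = 0.3888 and 0.198/0.2568 = 0.7710.
v₂/v₁ is just their ratio: 0.7710/0.3888 = 1.98.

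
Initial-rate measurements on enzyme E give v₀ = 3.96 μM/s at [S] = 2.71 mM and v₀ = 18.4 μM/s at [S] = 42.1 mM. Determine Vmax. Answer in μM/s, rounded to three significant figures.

In reciprocal form, 1/v = (Km/Vmax)·(1/[S]) + 1/Vmax. The two points give (1/[S], 1/v) = (0.3690, 0.2525) and (0.02375, 0.05435).
Slope = (0.2525 − 0.05435)/(0.3690 − 0.02375) = 0.5740; intercept = 0.2525 − 0.5740×0.3690 = 0.04071.
Vmax = 1/intercept = 24.6 μM/s; Km = slope × Vmax = 0.5740 × 24.6 = 14.1 mM.

24.6 μM/s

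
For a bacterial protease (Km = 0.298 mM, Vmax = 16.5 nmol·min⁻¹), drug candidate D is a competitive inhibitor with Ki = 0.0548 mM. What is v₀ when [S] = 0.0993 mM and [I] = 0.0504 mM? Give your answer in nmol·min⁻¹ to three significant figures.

2.44 nmol·min⁻¹

With α = 1 + [I]/Ki = 1 + 0.0504/0.0548 = 1.920, the competitive rate law is v = Vmax[S] / (αKm + [S]).
v = 16.5×0.0993 / (1.920×0.298 + 0.0993) = 1.638/0.6714 = 2.44 nmol·min⁻¹.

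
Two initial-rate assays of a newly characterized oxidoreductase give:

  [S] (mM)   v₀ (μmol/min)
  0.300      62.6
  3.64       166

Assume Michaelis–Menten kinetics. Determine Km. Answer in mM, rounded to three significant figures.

In reciprocal form, 1/v = (Km/Vmax)·(1/[S]) + 1/Vmax. The two points give (1/[S], 1/v) = (3.333, 0.01597) and (0.2747, 0.006024).
Slope = (0.01597 − 0.006024)/(3.333 − 0.2747) = 0.003253; intercept = 0.01597 − 0.003253×3.333 = 0.005130.
Vmax = 1/intercept = 195 μmol/min; Km = slope × Vmax = 0.003253 × 195 = 0.634 mM.

0.634 mM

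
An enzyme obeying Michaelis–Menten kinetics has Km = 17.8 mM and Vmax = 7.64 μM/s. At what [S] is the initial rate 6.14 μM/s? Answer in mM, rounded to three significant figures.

72.9 mM

Rearranging v = Vmax[S]/(Km+[S]) gives [S] = Km·v/(Vmax − v).
[S] = 17.8 × 6.14 / (7.64 − 6.14) = 109.3/1.500 = 72.9 mM.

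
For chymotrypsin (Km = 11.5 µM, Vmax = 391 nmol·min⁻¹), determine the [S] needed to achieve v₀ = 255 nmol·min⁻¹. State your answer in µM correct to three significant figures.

The required fractional saturation is v/Vmax = 255/391 = 0.6522.
Then [S]/(Km+[S]) = 0.6522 ⇒ [S] = 11.5 × 0.6522/(1 − 0.6522) = 21.6 µM.

21.6 µM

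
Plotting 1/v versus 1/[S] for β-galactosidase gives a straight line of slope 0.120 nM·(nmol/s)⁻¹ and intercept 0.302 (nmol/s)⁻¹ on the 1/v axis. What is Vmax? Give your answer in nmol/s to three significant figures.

3.31 nmol/s

The y-intercept of a Lineweaver–Burk plot equals 1/Vmax, so Vmax = 1/0.302 = 3.31 nmol/s.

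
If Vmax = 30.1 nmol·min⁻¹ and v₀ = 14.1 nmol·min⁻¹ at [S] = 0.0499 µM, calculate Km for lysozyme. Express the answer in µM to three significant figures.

0.0566 µM

v/Vmax = 14.1/30.1 = 0.4684 = [S]/(Km+[S]).
So Km + [S] = [S]/0.4684 = 0.1065 µM, giving Km = 0.1065 − 0.0499 = 0.0566 µM.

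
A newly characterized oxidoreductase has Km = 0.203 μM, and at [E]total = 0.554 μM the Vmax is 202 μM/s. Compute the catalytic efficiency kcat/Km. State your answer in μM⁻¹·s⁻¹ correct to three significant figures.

1800 μM⁻¹·s⁻¹

kcat = Vmax/[E]total = 202/0.554 = 365 s⁻¹.
kcat/Km = 365/0.203 = 1800 μM⁻¹·s⁻¹.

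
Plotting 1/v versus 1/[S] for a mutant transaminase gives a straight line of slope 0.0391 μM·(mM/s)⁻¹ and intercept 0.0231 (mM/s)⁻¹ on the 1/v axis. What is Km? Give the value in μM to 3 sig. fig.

1.69 μM

y-intercept = 1/Vmax ⇒ Vmax = 43.3 mM/s; slope = Km/Vmax ⇒ Km = slope × Vmax.
Km = 0.0391 × 43.3 = 1.69 μM.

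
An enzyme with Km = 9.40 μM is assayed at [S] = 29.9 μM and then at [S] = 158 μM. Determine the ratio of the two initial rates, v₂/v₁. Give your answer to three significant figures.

The fractional saturations are [S]/(Km+[S]) = 29.9/39.30 = 0.7608 and 158/167.4 = 0.9438.
v₂/v₁ is just their ratio: 0.9438/0.7608 = 1.24.

1.24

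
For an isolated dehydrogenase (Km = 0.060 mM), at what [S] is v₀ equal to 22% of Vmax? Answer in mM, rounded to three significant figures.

v/Vmax = [S]/(Km+[S]) = 0.22, so [S] = Km·0.22/(1 − 0.22) = 0.060 × 0.2821.
[S] = 0.0169 mM.

0.0169 mM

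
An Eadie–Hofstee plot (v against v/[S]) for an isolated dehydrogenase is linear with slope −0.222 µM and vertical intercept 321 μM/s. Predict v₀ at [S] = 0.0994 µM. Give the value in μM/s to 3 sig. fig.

In the Eadie–Hofstee form v = Vmax − Km·(v/[S]), the slope is −Km and the intercept is Vmax, so Km = 0.222 µM and Vmax = 321 μM/s.
v = 321 × 0.0994/(0.222 + 0.0994) = 99.3 μM/s.

99.3 μM/s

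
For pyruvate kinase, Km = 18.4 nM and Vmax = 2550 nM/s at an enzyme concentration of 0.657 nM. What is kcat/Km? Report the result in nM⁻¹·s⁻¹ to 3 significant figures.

kcat = Vmax/[E]total = 2550/0.657 = 3880 s⁻¹.
kcat/Km = 3880/18.4 = 211 nM⁻¹·s⁻¹.

211 nM⁻¹·s⁻¹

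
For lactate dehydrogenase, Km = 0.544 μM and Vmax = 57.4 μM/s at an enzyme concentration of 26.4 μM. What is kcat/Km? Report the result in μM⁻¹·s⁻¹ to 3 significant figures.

4.00 μM⁻¹·s⁻¹

kcat = Vmax/[E]total = 57.4/26.4 = 2.17 s⁻¹.
kcat/Km = 2.17/0.544 = 4.00 μM⁻¹·s⁻¹.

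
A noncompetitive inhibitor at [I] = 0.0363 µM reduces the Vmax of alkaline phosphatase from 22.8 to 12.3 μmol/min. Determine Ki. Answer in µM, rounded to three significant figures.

0.0425 µM

Noncompetitive: Vmax,app = Vmax/α with α = 1 + [I]/Ki.
α = Vmax/Vmax,app = 22.8/12.3 = 1.854.
Ki = [I]/(α − 1) = 0.0363/0.8537 = 0.0425 µM.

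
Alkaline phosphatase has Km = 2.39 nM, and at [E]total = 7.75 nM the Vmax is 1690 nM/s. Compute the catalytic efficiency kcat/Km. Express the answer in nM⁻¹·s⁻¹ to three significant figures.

kcat = Vmax/[E]total = 1690/7.75 = 218 s⁻¹.
kcat/Km = 218/2.39 = 91.2 nM⁻¹·s⁻¹.

91.2 nM⁻¹·s⁻¹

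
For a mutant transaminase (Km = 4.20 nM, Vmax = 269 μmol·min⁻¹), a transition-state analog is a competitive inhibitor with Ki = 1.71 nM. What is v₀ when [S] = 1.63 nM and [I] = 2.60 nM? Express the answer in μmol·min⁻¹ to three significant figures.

35.9 μmol·min⁻¹

α = 1 + [I]/Ki = 1 + 2.60/1.71 = 2.520.
For a competitive inhibitor, Vmax is unchanged and the apparent Km becomes α·Km: Km,app = 10.6 nM, Vmax,app = 269 μmol·min⁻¹.
v = Vmax,app·[S]/(Km,app + [S]) = 269 × 1.63/(10.6 + 1.63) = 35.9 μmol·min⁻¹.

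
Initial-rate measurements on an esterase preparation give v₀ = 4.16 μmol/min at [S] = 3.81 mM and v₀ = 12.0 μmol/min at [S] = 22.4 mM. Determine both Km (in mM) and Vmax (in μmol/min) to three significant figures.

Km = 14.1 mM; Vmax = 19.6 μmol/min

In reciprocal form, 1/v = (Km/Vmax)·(1/[S]) + 1/Vmax. The two points give (1/[S], 1/v) = (0.2625, 0.2404) and (0.04464, 0.08333).
Slope = (0.2404 − 0.08333)/(0.2625 − 0.04464) = 0.7210; intercept = 0.2404 − 0.7210×0.2625 = 0.05115.
Vmax = 1/intercept = 19.6 μmol/min; Km = slope × Vmax = 0.7210 × 19.6 = 14.1 mM.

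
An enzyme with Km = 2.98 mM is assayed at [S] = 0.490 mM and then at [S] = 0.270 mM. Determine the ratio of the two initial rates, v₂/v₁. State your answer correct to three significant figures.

0.588

The fractional saturations are [S]/(Km+[S]) = 0.490/3.470 = 0.1412 and 0.270/3.250 = 0.08308.
v₂/v₁ is just their ratio: 0.08308/0.1412 = 0.588.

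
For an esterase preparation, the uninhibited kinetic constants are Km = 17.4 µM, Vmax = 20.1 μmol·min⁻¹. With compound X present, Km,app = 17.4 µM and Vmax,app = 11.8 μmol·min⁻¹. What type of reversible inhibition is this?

noncompetitive

Vmax decreases (20.1 → 11.8 μmol·min⁻¹) while Km is unchanged — pure noncompetitive inhibition.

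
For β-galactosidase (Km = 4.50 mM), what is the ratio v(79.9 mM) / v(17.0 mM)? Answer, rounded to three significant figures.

The fractional saturations are [S]/(Km+[S]) = 17.0/21.50 = 0.7907 and 79.9/84.40 = 0.9467.
v₂/v₁ is just their ratio: 0.9467/0.7907 = 1.20.

1.20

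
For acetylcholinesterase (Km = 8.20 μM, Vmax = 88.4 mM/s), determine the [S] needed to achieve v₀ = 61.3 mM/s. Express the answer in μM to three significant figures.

18.5 μM

The required fractional saturation is v/Vmax = 61.3/88.4 = 0.6934.
Then [S]/(Km+[S]) = 0.6934 ⇒ [S] = 8.20 × 0.6934/(1 − 0.6934) = 18.5 μM.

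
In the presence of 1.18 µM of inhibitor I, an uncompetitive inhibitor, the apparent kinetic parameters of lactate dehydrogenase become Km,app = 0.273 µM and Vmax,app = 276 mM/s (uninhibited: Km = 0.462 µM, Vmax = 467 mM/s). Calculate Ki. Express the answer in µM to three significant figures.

Uncompetitive: Vmax,app = Vmax/α (and Km,app = Km/α) with α = 1 + [I]/Ki.
α = Vmax/Vmax,app = 467/276 = 1.692.
Ki = [I]/(α − 1) = 1.18/0.6920 = 1.71 µM.

1.71 µM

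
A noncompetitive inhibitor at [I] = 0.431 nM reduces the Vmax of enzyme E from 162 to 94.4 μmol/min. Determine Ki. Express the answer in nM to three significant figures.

0.602 nM

Noncompetitive: Vmax,app = Vmax/α with α = 1 + [I]/Ki.
α = Vmax/Vmax,app = 162/94.4 = 1.716.
Since α = 1 + [I]/Ki, [I]/Ki = 1.716 − 1 = 0.7161 and Ki = 0.431/0.7161 = 0.602 nM.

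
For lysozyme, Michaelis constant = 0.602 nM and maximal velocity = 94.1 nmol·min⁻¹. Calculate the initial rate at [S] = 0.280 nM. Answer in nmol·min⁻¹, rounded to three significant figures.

v = Vmax·[S]/(Km + [S]) = 94.1 × 0.280 / (0.602 + 0.280)
  = 26.35 / 0.8820 = 29.9 nmol·min⁻¹.

29.9 nmol·min⁻¹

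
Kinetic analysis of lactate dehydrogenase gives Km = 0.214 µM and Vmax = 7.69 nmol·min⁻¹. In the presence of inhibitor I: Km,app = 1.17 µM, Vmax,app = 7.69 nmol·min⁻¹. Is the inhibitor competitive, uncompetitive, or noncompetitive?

competitive

Km increases (0.214 → 1.17 µM) while Vmax is unchanged — the hallmark of competitive inhibition.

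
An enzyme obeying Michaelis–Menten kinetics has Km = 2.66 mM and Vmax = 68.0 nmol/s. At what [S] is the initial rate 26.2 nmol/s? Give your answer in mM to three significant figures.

1.67 mM

Rearranging v = Vmax[S]/(Km+[S]) gives [S] = Km·v/(Vmax − v).
[S] = 2.66 × 26.2 / (68.0 − 26.2) = 69.69/41.80 = 1.67 mM.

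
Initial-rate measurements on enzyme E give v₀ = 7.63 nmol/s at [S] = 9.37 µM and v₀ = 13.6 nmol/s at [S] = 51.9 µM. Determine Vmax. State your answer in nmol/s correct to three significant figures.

From v = Vmax[S]/(Km+[S]), each point gives Vmax = v(Km+[S])/[S].
Equating: 7.63(Km+9.37)/9.37 = 13.6(Km+51.9)/51.9.
0.8143·Km + 7.63 = 0.2620·Km + 13.6, so (0.8143 − 0.2620)·Km = 13.6 − 7.63.
Km = 5.970/0.5523 = 10.8 µM; then Vmax = 7.63(10.8+9.37)/9.37 = 16.4 nmol/s.

16.4 nmol/s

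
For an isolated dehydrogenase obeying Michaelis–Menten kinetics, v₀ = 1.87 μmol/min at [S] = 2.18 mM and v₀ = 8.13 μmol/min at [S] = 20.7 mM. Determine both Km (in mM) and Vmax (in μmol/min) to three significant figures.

Km = 13.5 mM; Vmax = 13.4 μmol/min

From v = Vmax[S]/(Km+[S]), each point gives Vmax = v(Km+[S])/[S].
Equating: 1.87(Km+2.18)/2.18 = 8.13(Km+20.7)/20.7.
0.8578·Km + 1.87 = 0.3928·Km + 8.13, so (0.8578 − 0.3928)·Km = 8.13 − 1.87.
Km = 6.260/0.4650 = 13.5 mM; then Vmax = 1.87(13.5+2.18)/2.18 = 13.4 μmol/min.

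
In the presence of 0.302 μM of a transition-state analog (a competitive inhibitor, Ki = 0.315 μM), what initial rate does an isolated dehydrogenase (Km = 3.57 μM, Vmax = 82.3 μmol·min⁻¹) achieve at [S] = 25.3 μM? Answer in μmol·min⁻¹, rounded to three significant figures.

64.5 μmol·min⁻¹

With α = 1 + [I]/Ki = 1 + 0.302/0.315 = 1.959, the competitive rate law is v = Vmax[S] / (αKm + [S]).
v = 82.3×25.3 / (1.959×3.57 + 25.3) = 2082/32.29 = 64.5 μmol·min⁻¹.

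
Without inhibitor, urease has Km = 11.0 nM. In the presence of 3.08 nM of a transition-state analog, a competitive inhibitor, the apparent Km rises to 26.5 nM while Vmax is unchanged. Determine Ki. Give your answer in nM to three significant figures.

2.19 nM

Competitive: Km,app = α·Km with α = 1 + [I]/Ki.
α = Km,app/Km = 26.5/11.0 = 2.409.
Ki = [I]/(α − 1) = 3.08/1.409 = 2.19 nM.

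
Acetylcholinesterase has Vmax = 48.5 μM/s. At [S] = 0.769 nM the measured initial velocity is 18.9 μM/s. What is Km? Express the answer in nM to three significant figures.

From v = Vmax[S]/(Km+[S]), Km = [S](Vmax − v)/v.
Km = 0.769 × (48.5 − 18.9) / 18.9 = 22.76/18.9 = 1.20 nM.

1.20 nM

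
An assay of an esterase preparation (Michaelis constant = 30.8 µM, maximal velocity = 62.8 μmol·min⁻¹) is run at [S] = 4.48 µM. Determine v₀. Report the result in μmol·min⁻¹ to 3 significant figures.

7.97 μmol·min⁻¹

[S]/(Km+[S]) = 4.48/35.28 = 0.1270, the fractional saturation.
v = 0.1270 × Vmax = 0.1270 × 62.8 = 7.97 μmol·min⁻¹.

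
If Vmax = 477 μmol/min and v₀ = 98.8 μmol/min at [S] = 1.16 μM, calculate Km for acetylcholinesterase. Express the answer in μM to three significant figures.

v/Vmax = 98.8/477 = 0.2071 = [S]/(Km+[S]).
So Km + [S] = [S]/0.2071 = 5.600 μM, giving Km = 5.600 − 1.16 = 4.44 μM.

4.44 μM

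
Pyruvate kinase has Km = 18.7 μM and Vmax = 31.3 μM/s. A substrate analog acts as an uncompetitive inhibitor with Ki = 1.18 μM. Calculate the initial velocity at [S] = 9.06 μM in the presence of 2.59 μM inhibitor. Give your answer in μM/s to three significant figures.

5.95 μM/s

α = 1 + [I]/Ki = 1 + 2.59/1.18 = 3.195.
For an uncompetitive inhibitor, both parameters are divided by α, giving Vmax/α and Km/α: Km,app = 5.85 μM, Vmax,app = 9.80 μM/s.
v = Vmax,app·[S]/(Km,app + [S]) = 9.80 × 9.06/(5.85 + 9.06) = 5.95 μM/s.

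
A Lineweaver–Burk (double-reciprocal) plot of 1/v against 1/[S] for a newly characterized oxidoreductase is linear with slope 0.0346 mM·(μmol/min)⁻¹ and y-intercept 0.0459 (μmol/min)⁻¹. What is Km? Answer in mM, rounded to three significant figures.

0.754 mM

y-intercept = 1/Vmax ⇒ Vmax = 21.8 μmol/min; slope = Km/Vmax ⇒ Km = slope × Vmax.
Km = 0.0346 × 21.8 = 0.754 mM.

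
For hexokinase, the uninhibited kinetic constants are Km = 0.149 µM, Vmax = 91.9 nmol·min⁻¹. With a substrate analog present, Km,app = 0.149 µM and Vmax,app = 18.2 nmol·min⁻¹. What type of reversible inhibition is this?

noncompetitive

Vmax decreases (91.9 → 18.2 nmol·min⁻¹) while Km is unchanged — pure noncompetitive inhibition.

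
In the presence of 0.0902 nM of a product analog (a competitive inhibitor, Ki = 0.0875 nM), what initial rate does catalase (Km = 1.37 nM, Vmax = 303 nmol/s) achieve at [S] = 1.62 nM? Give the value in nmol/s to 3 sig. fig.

112 nmol/s

α = 1 + [I]/Ki = 1 + 0.0902/0.0875 = 2.031.
For a competitive inhibitor, Vmax is unchanged and the apparent Km becomes α·Km: Km,app = 2.78 nM, Vmax,app = 303 nmol/s.
v = Vmax,app·[S]/(Km,app + [S]) = 303 × 1.62/(2.78 + 1.62) = 112 nmol/s.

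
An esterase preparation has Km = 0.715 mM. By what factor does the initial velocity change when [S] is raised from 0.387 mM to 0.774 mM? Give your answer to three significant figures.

1.48

Since Vmax cancels, v₂/v₁ = [S]₂(Km+[S]₁) / [S]₁(Km+[S]₂).
= 0.774×(0.715+0.387) / (0.387×(0.715+0.774)) = 0.8529/0.5762 = 1.48.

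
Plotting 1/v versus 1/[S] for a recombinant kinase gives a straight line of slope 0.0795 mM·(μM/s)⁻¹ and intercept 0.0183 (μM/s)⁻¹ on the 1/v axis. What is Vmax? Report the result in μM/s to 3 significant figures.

The y-intercept of a Lineweaver–Burk plot equals 1/Vmax, so Vmax = 1/0.0183 = 54.6 μM/s.

54.6 μM/s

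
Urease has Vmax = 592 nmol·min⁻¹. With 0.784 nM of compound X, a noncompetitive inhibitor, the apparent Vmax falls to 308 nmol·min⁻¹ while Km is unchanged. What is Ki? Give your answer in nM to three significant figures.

Noncompetitive: Vmax,app = Vmax/α with α = 1 + [I]/Ki.
α = Vmax/Vmax,app = 592/308 = 1.922.
Ki = [I]/(α − 1) = 0.784/0.9221 = 0.850 nM.

0.850 nM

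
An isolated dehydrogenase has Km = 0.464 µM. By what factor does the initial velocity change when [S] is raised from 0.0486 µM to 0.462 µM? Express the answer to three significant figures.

The fractional saturations are [S]/(Km+[S]) = 0.0486/0.5126 = 0.09481 and 0.462/0.9260 = 0.4989.
v₂/v₁ is just their ratio: 0.4989/0.09481 = 5.26.

5.26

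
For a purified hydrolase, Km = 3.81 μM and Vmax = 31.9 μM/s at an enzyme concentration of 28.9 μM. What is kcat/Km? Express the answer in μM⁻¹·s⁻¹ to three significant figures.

0.290 μM⁻¹·s⁻¹

kcat = Vmax/[E]total = 31.9/28.9 = 1.10 s⁻¹.
kcat/Km = 1.10/3.81 = 0.290 μM⁻¹·s⁻¹.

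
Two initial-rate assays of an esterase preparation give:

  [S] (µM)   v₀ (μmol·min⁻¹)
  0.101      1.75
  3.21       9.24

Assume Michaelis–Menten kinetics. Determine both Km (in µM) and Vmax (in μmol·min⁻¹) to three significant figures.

From v = Vmax[S]/(Km+[S]), each point gives Vmax = v(Km+[S])/[S].
Equating: 1.75(Km+0.101)/0.101 = 9.24(Km+3.21)/3.21.
17.33·Km + 1.75 = 2.879·Km + 9.24, so (17.33 − 2.879)·Km = 9.24 − 1.75.
Km = 7.490/14.45 = 0.518 µM; then Vmax = 1.75(0.518+0.101)/0.101 = 10.7 μmol·min⁻¹.

Km = 0.518 µM; Vmax = 10.7 μmol·min⁻¹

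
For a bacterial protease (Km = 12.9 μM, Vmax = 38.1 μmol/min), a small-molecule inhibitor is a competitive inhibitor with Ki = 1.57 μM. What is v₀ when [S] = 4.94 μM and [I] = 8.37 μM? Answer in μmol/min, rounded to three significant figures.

2.17 μmol/min

α = 1 + [I]/Ki = 1 + 8.37/1.57 = 6.331.
For a competitive inhibitor, Vmax is unchanged and the apparent Km becomes α·Km: Km,app = 81.7 μM, Vmax,app = 38.1 μmol/min.
v = Vmax,app·[S]/(Km,app + [S]) = 38.1 × 4.94/(81.7 + 4.94) = 2.17 μmol/min.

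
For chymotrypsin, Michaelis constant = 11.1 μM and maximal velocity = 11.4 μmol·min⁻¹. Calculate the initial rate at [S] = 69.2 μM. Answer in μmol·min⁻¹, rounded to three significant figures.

[S]/(Km+[S]) = 69.2/80.30 = 0.8618, the fractional saturation.
v = 0.8618 × Vmax = 0.8618 × 11.4 = 9.82 μmol·min⁻¹.

9.82 μmol·min⁻¹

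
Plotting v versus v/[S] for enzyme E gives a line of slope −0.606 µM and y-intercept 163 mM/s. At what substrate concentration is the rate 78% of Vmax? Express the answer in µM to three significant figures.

The Eadie–Hofstee slope gives Km = 0.606 µM (slope = −Km).
v/Vmax = [S]/(Km+[S]) = 0.78 ⇒ [S] = Km·0.78/(1−0.78) = 0.606 × 3.545 = 2.15 µM.

2.15 µM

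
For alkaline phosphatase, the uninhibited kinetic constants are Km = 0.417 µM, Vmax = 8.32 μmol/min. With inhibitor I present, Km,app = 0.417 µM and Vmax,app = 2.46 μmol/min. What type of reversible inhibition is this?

Vmax decreases (8.32 → 2.46 μmol/min) while Km is unchanged — pure noncompetitive inhibition.

noncompetitive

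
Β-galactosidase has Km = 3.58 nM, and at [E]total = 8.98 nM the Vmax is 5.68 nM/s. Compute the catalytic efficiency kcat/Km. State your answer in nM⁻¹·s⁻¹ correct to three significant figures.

kcat = Vmax/[E]total = 5.68/8.98 = 0.633 s⁻¹.
kcat/Km = 0.633/3.58 = 0.177 nM⁻¹·s⁻¹.

0.177 nM⁻¹·s⁻¹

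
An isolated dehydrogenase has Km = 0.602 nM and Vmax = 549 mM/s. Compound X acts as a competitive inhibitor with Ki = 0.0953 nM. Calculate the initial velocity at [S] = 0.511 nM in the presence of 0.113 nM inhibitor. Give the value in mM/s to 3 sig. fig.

With α = 1 + [I]/Ki = 1 + 0.113/0.0953 = 2.186, the competitive rate law is v = Vmax[S] / (αKm + [S]).
v = 549×0.511 / (2.186×0.602 + 0.511) = 280.5/1.827 = 154 mM/s.

154 mM/s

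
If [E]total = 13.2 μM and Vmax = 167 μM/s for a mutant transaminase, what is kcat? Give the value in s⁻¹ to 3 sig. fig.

kcat = Vmax/[E]total = 167 μM/s / 13.2 μM = 12.7 s⁻¹.

12.7 s⁻¹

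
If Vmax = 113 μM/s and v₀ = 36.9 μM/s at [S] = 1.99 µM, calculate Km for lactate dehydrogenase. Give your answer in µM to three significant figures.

From v = Vmax[S]/(Km+[S]), Km = [S](Vmax − v)/v.
Km = 1.99 × (113 − 36.9) / 36.9 = 151.4/36.9 = 4.10 µM.

4.10 µM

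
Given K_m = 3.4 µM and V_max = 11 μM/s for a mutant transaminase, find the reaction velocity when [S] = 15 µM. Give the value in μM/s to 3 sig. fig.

8.97 μM/s

v = Vmax·[S]/(Km + [S]) = 11 × 15 / (3.4 + 15)
  = 165.0 / 18.40 = 8.97 μM/s.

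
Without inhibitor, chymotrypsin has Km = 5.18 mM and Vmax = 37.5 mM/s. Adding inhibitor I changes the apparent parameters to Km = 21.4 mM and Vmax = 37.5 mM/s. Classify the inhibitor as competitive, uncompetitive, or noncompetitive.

Km increases (5.18 → 21.4 mM) while Vmax is unchanged — the hallmark of competitive inhibition.

competitive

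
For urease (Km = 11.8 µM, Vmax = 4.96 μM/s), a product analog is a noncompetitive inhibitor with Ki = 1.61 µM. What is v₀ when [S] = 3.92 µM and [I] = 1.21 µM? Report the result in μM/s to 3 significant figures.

With α = 1 + [I]/Ki = 1 + 1.21/1.61 = 1.752, the noncompetitive rate law is v = (Vmax/α)·[S] / (Km + [S]).
v = (4.96/1.752)×3.92 / (11.8 + 3.92) = 11.10/15.72 = 0.706 μM/s.

0.706 μM/s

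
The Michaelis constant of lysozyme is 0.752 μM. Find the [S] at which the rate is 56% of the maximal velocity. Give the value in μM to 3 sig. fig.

v/Vmax = [S]/(Km+[S]) = 0.56, so [S] = Km·0.56/(1 − 0.56) = 0.752 × 1.273.
[S] = 0.957 μM.

0.957 μM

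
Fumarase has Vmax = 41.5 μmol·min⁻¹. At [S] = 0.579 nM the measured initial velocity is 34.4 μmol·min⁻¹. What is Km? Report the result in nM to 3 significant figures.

0.120 nM

From v = Vmax[S]/(Km+[S]), Km = [S](Vmax − v)/v.
Km = 0.579 × (41.5 − 34.4) / 34.4 = 4.111/34.4 = 0.120 nM.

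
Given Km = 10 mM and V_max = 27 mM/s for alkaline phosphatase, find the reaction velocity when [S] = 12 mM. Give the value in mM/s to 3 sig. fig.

14.7 mM/s

[S]/(Km+[S]) = 12/22.00 = 0.5455, the fractional saturation.
v = 0.5455 × Vmax = 0.5455 × 27 = 14.7 mM/s.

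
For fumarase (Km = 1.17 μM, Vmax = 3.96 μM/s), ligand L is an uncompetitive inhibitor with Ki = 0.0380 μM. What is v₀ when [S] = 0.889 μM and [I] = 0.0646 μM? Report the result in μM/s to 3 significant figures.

0.986 μM/s

With α = 1 + [I]/Ki = 1 + 0.0646/0.0380 = 2.700, the uncompetitive rate law is v = (Vmax/α)·[S] / (Km/α + [S]).
v = (3.96/2.700)×0.889 / (1.17/2.700 + 0.889) = 1.304/1.322 = 0.986 μM/s.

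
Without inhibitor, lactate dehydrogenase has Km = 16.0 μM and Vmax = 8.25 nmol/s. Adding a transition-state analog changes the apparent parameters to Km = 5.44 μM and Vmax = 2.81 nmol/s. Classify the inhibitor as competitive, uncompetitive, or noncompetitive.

Both Km and Vmax decrease by the same factor (~2.94-fold) — characteristic of uncompetitive inhibition.

uncompetitive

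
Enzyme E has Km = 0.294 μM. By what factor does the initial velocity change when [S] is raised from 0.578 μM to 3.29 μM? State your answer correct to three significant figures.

1.38

Since Vmax cancels, v₂/v₁ = [S]₂(Km+[S]₁) / [S]₁(Km+[S]₂).
= 3.29×(0.294+0.578) / (0.578×(0.294+3.29)) = 2.869/2.072 = 1.38.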